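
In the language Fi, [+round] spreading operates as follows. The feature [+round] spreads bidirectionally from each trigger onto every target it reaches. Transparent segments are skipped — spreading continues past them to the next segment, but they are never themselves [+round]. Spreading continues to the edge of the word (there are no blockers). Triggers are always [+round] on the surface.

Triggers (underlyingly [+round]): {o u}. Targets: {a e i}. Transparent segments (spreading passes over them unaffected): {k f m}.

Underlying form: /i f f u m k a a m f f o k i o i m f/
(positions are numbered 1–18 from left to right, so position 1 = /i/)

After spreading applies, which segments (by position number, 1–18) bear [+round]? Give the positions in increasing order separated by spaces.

From /u/ at 4 rightward: 5 /m/ transparent; 6 /k/ transparent; 7 /a/ → [+round]; 8 /a/ → [+round]; 9 /m/ transparent; 10 /f/ transparent; 11 /f/ transparent; 12 /o/ is itself a trigger — this domain ends here.
From /u/ at 4 leftward: 3 /f/ transparent; 2 /f/ transparent; 1 /i/ → [+round]; word edge.
From /o/ at 12 rightward: 13 /k/ transparent; 14 /i/ → [+round]; 15 /o/ is itself a trigger — this domain ends here.
From /o/ at 12 leftward: 11 /f/ transparent; 10 /f/ transparent; 9 /m/ transparent; 8 /a/ → [+round]; 7 /a/ → [+round]; 6 /k/ transparent; 5 /m/ transparent; 4 /u/ is itself a trigger — this domain ends here.
From /o/ at 15 rightward: 16 /i/ → [+round]; 17 /m/ transparent; 18 /f/ transparent; word edge.
From /o/ at 15 leftward: 14 /i/ → [+round]; 13 /k/ transparent; 12 /o/ is itself a trigger — this domain ends here.

1 4 7 8 12 14 15 16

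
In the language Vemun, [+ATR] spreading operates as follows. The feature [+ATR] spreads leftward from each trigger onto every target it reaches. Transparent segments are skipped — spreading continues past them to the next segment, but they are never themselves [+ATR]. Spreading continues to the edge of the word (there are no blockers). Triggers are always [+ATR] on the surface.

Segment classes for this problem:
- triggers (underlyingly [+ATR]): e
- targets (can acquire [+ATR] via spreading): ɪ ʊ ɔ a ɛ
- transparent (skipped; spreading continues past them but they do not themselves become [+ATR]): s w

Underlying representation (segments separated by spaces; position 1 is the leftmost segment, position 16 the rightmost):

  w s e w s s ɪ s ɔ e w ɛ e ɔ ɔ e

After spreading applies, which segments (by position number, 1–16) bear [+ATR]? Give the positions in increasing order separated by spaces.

3 7 9 10 12 13 14 15 16

From /e/ at 3 leftward: 2 /s/ transparent; 1 /w/ transparent; word edge.
From /e/ at 10 leftward: 9 /ɔ/ → [+ATR]; 8 /s/ transparent; 7 /ɪ/ → [+ATR]; 6 /s/ transparent; 5 /s/ transparent; 4 /w/ transparent; 3 /e/ is itself a trigger — this domain ends here.
From /e/ at 13 leftward: 12 /ɛ/ → [+ATR]; 11 /w/ transparent; 10 /e/ is itself a trigger — this domain ends here.
From /e/ at 16 leftward: 15 /ɔ/ → [+ATR]; 14 /ɔ/ → [+ATR]; 13 /e/ is itself a trigger — this domain ends here.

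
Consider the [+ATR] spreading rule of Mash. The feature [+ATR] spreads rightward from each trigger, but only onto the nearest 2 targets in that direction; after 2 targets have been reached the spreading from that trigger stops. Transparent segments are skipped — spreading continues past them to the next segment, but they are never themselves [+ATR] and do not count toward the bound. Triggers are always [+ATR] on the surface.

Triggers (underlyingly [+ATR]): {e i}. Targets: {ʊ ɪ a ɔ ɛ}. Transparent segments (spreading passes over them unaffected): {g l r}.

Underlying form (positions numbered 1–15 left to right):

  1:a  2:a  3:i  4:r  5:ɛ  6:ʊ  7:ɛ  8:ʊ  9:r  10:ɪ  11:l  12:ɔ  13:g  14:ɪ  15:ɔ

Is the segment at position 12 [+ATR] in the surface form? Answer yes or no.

no

From /i/ at 3 rightward: 4 /r/ transparent; 5 /ɛ/ → [+ATR]; 6 /ʊ/ → [+ATR]; bound reached.
Targets with no active source: positions 1 2 7 8 10 12 14 15 stay [-ATR].
[+ATR] positions on the surface: 3 5 6.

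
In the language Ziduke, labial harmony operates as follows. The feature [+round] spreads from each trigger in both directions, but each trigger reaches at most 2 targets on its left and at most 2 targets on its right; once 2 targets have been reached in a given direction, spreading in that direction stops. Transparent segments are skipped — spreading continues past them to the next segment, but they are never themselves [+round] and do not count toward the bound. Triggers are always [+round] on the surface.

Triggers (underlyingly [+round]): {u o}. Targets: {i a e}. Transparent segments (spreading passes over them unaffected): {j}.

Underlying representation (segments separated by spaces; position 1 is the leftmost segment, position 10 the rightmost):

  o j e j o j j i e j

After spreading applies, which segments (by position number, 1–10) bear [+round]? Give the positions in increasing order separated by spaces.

1 3 5 8 9

From /o/ at 1 rightward: 2 /j/ transparent; 3 /e/ → [+round]; 4 /j/ transparent; 5 /o/ is itself a trigger — this domain ends here.
From /o/ at 1 leftward: word edge.
From /o/ at 5 rightward: 6 /j/ transparent; 7 /j/ transparent; 8 /i/ → [+round]; 9 /e/ → [+round]; bound reached.
From /o/ at 5 leftward: 4 /j/ transparent; 3 /e/ → [+round]; 2 /j/ transparent; 1 /o/ is itself a trigger — this domain ends here.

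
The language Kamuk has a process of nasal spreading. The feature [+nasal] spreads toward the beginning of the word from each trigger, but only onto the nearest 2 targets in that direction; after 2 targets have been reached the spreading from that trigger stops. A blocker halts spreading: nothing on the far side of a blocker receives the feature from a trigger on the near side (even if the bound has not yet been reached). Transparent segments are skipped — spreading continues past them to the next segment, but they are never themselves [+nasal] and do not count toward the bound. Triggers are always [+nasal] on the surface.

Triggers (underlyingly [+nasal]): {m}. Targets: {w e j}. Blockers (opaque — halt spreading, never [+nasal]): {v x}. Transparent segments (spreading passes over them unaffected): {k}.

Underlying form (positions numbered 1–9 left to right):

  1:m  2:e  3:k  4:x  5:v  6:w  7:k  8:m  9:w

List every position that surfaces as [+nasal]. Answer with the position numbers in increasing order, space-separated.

1 6 8

From /m/ at 1 leftward: word edge.
From /m/ at 8 leftward: 7 /k/ transparent; 6 /w/ → [+nasal]; 5 /v/ blocks.
Targets with no active source: positions 2 9 stay [-nasal].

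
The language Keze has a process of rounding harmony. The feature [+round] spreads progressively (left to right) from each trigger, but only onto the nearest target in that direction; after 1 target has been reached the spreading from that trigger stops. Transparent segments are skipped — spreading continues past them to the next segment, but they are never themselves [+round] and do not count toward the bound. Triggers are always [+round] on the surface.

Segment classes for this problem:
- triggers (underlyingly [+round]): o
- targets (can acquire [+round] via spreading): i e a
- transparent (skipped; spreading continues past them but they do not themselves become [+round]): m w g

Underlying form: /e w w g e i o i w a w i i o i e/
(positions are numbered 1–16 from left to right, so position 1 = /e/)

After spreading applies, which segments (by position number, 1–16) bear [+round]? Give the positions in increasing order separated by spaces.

7 8 14 15

From /o/ at 7 rightward: 8 /i/ → [+round]; bound reached.
From /o/ at 14 rightward: 15 /i/ → [+round]; bound reached.
Targets with no active source: positions 1 5 6 10 12 13 16 stay [-round].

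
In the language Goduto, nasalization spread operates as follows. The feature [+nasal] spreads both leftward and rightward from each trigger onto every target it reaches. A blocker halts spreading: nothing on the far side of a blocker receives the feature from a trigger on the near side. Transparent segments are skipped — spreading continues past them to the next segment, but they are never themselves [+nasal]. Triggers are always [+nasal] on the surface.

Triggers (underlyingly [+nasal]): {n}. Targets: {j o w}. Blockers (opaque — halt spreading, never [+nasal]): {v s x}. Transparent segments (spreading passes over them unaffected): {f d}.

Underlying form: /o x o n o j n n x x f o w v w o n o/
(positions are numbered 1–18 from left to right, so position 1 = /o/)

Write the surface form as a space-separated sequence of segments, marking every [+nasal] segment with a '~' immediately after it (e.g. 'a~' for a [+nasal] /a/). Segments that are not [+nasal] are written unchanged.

o x o~ n~ o~ j~ n~ n~ x x f o w v w~ o~ n~ o~

From /n/ at 4 rightward: 5 /o/ → [+nasal]; 6 /j/ → [+nasal]; 7 /n/ is itself a trigger — this domain ends here.
From /n/ at 4 leftward: 3 /o/ → [+nasal]; 2 /x/ blocks.
From /n/ at 7 rightward: 8 /n/ is itself a trigger — this domain ends here.
From /n/ at 7 leftward: 6 /j/ → [+nasal]; 5 /o/ → [+nasal]; 4 /n/ is itself a trigger — this domain ends here.
From /n/ at 8 rightward: 9 /x/ blocks.
From /n/ at 8 leftward: 7 /n/ is itself a trigger — this domain ends here.
From /n/ at 17 rightward: 18 /o/ → [+nasal]; word edge.
From /n/ at 17 leftward: 16 /o/ → [+nasal]; 15 /w/ → [+nasal]; 14 /v/ blocks.
Targets with no active source: positions 1 12 13 stay [-nasal].
[+nasal] positions on the surface: 3 4 5 6 7 8 15 16 17 18.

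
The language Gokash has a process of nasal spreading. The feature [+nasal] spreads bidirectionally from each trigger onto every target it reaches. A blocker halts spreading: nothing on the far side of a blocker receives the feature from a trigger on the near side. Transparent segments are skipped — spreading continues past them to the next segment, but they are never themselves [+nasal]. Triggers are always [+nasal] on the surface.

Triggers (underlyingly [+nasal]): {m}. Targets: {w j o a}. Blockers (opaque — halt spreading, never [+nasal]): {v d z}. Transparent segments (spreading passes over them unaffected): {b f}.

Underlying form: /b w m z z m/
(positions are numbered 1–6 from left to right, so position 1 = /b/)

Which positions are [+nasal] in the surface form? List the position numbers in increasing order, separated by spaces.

2 3 6

From /m/ at 3 rightward: 4 /z/ blocks.
From /m/ at 3 leftward: 2 /w/ → [+nasal]; 1 /b/ transparent; word edge.
From /m/ at 6 rightward: word edge.
From /m/ at 6 leftward: 5 /z/ blocks.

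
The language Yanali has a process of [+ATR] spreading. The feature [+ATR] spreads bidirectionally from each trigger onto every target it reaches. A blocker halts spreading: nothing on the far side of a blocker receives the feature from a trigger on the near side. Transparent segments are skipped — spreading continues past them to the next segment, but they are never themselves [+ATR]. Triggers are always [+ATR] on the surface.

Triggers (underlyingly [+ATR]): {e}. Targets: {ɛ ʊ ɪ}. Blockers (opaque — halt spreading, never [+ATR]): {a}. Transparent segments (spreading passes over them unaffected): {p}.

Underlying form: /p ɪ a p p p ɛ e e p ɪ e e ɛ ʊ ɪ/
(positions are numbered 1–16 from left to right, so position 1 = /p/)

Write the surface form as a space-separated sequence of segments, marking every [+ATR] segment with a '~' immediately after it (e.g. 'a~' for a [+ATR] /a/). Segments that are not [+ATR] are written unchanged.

p ɪ a p p p ɛ~ e~ e~ p ɪ~ e~ e~ ɛ~ ʊ~ ɪ~

From /e/ at 8 rightward: 9 /e/ is itself a trigger — this domain ends here.
From /e/ at 8 leftward: 7 /ɛ/ → [+ATR]; 6 /p/ transparent; 5 /p/ transparent; 4 /p/ transparent; 3 /a/ blocks.
From /e/ at 9 rightward: 10 /p/ transparent; 11 /ɪ/ → [+ATR]; 12 /e/ is itself a trigger — this domain ends here.
From /e/ at 9 leftward: 8 /e/ is itself a trigger — this domain ends here.
From /e/ at 12 rightward: 13 /e/ is itself a trigger — this domain ends here.
From /e/ at 12 leftward: 11 /ɪ/ → [+ATR]; 10 /p/ transparent; 9 /e/ is itself a trigger — this domain ends here.
From /e/ at 13 rightward: 14 /ɛ/ → [+ATR]; 15 /ʊ/ → [+ATR]; 16 /ɪ/ → [+ATR]; word edge.
From /e/ at 13 leftward: 12 /e/ is itself a trigger — this domain ends here.
Target with no active source: position 2 stays [-ATR].
[+ATR] positions on the surface: 7 8 9 11 12 13 14 15 16.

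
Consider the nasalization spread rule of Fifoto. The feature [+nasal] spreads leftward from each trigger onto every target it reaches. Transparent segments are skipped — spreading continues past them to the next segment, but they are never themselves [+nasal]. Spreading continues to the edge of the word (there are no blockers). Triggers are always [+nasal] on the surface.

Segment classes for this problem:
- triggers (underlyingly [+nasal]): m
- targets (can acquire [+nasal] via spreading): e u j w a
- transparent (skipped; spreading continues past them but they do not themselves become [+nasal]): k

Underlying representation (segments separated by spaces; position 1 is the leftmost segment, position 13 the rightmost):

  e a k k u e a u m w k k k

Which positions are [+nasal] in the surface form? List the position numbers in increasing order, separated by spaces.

From /m/ at 9 leftward: 8 /u/ → [+nasal]; 7 /a/ → [+nasal]; 6 /e/ → [+nasal]; 5 /u/ → [+nasal]; 4 /k/ transparent; 3 /k/ transparent; 2 /a/ → [+nasal]; 1 /e/ → [+nasal]; word edge.
Target with no active source: position 10 stays [-nasal].

1 2 5 6 7 8 9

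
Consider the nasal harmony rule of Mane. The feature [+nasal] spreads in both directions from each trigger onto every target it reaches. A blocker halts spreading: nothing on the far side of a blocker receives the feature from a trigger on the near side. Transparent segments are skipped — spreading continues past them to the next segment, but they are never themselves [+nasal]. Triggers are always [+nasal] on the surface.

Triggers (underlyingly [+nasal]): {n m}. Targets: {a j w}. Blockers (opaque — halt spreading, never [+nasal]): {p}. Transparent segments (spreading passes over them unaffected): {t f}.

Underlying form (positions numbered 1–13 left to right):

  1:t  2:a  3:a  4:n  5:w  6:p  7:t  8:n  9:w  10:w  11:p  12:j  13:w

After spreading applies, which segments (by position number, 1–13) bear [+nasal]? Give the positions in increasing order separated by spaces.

From /n/ at 4 rightward: 5 /w/ → [+nasal]; 6 /p/ blocks.
From /n/ at 4 leftward: 3 /a/ → [+nasal]; 2 /a/ → [+nasal]; 1 /t/ transparent; word edge.
From /n/ at 8 rightward: 9 /w/ → [+nasal]; 10 /w/ → [+nasal]; 11 /p/ blocks.
From /n/ at 8 leftward: 7 /t/ transparent; 6 /p/ blocks.
Targets with no active source: positions 12 13 stay [-nasal].

2 3 4 5 8 9 10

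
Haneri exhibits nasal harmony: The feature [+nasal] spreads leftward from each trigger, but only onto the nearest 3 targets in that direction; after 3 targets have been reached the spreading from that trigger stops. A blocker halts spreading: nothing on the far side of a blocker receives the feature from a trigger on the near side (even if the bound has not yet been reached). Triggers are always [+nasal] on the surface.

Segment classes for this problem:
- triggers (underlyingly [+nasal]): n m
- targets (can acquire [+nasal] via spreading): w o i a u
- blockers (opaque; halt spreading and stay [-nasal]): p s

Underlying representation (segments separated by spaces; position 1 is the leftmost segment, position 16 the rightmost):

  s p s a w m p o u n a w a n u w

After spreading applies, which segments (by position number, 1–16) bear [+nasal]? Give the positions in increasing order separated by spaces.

4 5 6 8 9 10 11 12 13 14

From /m/ at 6 leftward: 5 /w/ → [+nasal]; 4 /a/ → [+nasal]; 3 /s/ blocks.
From /n/ at 10 leftward: 9 /u/ → [+nasal]; 8 /o/ → [+nasal]; 7 /p/ blocks.
From /n/ at 14 leftward: 13 /a/ → [+nasal]; 12 /w/ → [+nasal]; 11 /a/ → [+nasal]; bound reached.
Targets with no active source: positions 15 16 stay [-nasal].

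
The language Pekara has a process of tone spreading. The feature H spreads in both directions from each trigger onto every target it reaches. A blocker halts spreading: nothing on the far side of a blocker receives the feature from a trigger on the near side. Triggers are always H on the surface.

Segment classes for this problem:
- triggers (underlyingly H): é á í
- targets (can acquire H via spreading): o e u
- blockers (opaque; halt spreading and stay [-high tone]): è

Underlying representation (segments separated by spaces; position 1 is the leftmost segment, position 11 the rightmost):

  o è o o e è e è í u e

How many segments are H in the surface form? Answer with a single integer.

3

From /í/ at 9 rightward: 10 /u/ → H; 11 /e/ → H; word edge.
From /í/ at 9 leftward: 8 /è/ blocks.
Targets with no active source: positions 1 3 4 5 7 stay [-high tone].
H positions on the surface: 9 10 11.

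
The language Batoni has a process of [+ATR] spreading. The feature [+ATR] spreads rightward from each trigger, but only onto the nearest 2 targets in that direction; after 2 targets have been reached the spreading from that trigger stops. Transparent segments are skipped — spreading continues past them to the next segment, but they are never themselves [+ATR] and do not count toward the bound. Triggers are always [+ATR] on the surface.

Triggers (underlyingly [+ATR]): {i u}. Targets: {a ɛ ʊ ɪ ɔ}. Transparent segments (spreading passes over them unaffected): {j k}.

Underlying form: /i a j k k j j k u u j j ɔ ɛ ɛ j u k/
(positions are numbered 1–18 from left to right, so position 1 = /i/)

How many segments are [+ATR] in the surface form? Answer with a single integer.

From /i/ at 1 rightward: 2 /a/ → [+ATR]; 3 /j/ transparent; 4 /k/ transparent; 5 /k/ transparent; 6 /j/ transparent; 7 /j/ transparent; 8 /k/ transparent; 9 /u/ is itself a trigger — this domain ends here.
From /u/ at 9 rightward: 10 /u/ is itself a trigger — this domain ends here.
From /u/ at 10 rightward: 11 /j/ transparent; 12 /j/ transparent; 13 /ɔ/ → [+ATR]; 14 /ɛ/ → [+ATR]; bound reached.
From /u/ at 17 rightward: 18 /k/ transparent; word edge.
Target with no active source: position 15 stays [-ATR].
[+ATR] positions on the surface: 1 2 9 10 13 14 17.

7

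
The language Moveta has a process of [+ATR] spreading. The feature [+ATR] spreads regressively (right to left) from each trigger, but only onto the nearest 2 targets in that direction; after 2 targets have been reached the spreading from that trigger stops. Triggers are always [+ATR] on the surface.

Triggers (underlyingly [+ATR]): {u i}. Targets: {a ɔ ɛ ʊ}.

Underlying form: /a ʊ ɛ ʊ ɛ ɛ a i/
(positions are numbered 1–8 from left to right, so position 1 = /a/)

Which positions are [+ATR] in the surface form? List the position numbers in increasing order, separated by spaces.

From /i/ at 8 leftward: 7 /a/ → [+ATR]; 6 /ɛ/ → [+ATR]; bound reached.
Targets with no active source: positions 1 2 3 4 5 stay [-ATR].

6 7 8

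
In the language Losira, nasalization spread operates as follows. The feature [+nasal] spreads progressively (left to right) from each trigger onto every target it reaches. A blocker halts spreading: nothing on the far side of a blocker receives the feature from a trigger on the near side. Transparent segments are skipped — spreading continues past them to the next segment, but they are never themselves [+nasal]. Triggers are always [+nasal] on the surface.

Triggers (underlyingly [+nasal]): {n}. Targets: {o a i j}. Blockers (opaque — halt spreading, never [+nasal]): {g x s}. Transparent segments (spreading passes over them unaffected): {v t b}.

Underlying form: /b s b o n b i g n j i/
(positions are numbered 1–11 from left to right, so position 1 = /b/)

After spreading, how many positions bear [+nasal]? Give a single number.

5

From /n/ at 5 rightward: 6 /b/ transparent; 7 /i/ → [+nasal]; 8 /g/ blocks.
From /n/ at 9 rightward: 10 /j/ → [+nasal]; 11 /i/ → [+nasal]; word edge.
Target with no active source: position 4 stays [-nasal].
[+nasal] positions on the surface: 5 7 9 10 11.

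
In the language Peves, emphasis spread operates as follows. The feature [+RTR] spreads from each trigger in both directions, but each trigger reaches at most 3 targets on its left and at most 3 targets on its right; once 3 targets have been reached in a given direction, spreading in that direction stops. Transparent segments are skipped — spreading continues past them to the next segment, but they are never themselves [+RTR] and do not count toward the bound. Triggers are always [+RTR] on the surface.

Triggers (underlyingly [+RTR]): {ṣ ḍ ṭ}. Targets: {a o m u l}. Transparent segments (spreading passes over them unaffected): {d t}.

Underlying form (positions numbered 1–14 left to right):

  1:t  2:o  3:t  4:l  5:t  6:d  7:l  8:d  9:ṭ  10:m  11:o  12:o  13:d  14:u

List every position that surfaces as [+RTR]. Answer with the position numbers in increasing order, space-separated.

2 4 7 9 10 11 12

From /ṭ/ at 9 rightward: 10 /m/ → [+RTR]; 11 /o/ → [+RTR]; 12 /o/ → [+RTR]; bound reached.
From /ṭ/ at 9 leftward: 8 /d/ transparent; 7 /l/ → [+RTR]; 6 /d/ transparent; 5 /t/ transparent; 4 /l/ → [+RTR]; 3 /t/ transparent; 2 /o/ → [+RTR]; bound reached.
Target with no active source: position 14 stays [-emphatic].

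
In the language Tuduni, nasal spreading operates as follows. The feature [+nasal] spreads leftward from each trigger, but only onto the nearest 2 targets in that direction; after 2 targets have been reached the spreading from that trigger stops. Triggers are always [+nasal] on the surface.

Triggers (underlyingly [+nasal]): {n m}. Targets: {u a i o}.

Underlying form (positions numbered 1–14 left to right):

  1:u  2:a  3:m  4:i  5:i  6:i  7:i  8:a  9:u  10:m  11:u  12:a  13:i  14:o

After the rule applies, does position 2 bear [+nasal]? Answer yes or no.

From /m/ at 3 leftward: 2 /a/ → [+nasal]; 1 /u/ → [+nasal]; bound reached.
From /m/ at 10 leftward: 9 /u/ → [+nasal]; 8 /a/ → [+nasal]; bound reached.
Targets with no active source: positions 4 5 6 7 11 12 13 14 stay [-nasal].
[+nasal] positions on the surface: 1 2 3 8 9 10.

yes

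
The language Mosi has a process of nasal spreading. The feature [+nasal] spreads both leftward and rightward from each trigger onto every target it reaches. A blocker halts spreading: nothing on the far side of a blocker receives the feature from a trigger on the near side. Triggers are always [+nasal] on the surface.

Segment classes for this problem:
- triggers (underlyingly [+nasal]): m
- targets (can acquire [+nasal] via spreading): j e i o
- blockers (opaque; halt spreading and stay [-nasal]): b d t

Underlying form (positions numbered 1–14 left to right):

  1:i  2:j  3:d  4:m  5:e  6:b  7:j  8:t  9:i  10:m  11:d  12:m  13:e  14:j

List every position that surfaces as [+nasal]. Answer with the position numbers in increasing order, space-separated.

From /m/ at 4 rightward: 5 /e/ → [+nasal]; 6 /b/ blocks.
From /m/ at 4 leftward: 3 /d/ blocks.
From /m/ at 10 rightward: 11 /d/ blocks.
From /m/ at 10 leftward: 9 /i/ → [+nasal]; 8 /t/ blocks.
From /m/ at 12 rightward: 13 /e/ → [+nasal]; 14 /j/ → [+nasal]; word edge.
From /m/ at 12 leftward: 11 /d/ blocks.
Targets with no active source: positions 1 2 7 stay [-nasal].

4 5 9 10 12 13 14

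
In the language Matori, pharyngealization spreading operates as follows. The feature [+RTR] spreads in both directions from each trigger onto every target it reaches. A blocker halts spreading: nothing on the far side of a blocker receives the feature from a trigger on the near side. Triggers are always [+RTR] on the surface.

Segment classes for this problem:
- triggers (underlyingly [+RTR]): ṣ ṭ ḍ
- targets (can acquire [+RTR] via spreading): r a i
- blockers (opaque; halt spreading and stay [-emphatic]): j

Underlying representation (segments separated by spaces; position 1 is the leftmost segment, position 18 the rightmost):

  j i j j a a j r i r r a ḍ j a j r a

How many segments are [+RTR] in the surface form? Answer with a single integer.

From /ḍ/ at 13 rightward: 14 /j/ blocks.
From /ḍ/ at 13 leftward: 12 /a/ → [+RTR]; 11 /r/ → [+RTR]; 10 /r/ → [+RTR]; 9 /i/ → [+RTR]; 8 /r/ → [+RTR]; 7 /j/ blocks.
Targets with no active source: positions 2 5 6 15 17 18 stay [-emphatic].
[+RTR] positions on the surface: 8 9 10 11 12 13.

6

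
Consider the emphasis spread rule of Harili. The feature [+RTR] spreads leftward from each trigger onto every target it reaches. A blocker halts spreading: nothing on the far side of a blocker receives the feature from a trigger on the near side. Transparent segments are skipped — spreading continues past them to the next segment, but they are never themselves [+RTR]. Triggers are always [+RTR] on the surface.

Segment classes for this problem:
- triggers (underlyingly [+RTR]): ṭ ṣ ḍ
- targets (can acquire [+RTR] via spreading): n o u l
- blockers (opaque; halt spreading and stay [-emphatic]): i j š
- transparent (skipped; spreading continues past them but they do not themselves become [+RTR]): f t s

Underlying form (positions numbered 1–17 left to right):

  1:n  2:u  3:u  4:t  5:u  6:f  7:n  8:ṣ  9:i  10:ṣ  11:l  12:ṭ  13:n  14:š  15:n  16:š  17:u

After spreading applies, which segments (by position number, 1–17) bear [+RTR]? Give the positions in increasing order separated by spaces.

1 2 3 5 7 8 10 11 12

From /ṣ/ at 8 leftward: 7 /n/ → [+RTR]; 6 /f/ transparent; 5 /u/ → [+RTR]; 4 /t/ transparent; 3 /u/ → [+RTR]; 2 /u/ → [+RTR]; 1 /n/ → [+RTR]; word edge.
From /ṣ/ at 10 leftward: 9 /i/ blocks.
From /ṭ/ at 12 leftward: 11 /l/ → [+RTR]; 10 /ṣ/ is itself a trigger — this domain ends here.
Targets with no active source: positions 13 15 17 stay [-emphatic].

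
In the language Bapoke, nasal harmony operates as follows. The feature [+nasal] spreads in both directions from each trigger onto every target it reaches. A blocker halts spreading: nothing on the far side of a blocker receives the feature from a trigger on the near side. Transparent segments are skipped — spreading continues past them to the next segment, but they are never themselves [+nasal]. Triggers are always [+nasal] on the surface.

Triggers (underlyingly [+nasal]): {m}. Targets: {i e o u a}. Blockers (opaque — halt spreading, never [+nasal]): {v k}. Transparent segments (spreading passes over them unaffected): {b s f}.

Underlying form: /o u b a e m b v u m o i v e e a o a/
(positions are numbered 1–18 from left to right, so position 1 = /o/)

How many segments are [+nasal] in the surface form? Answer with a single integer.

From /m/ at 6 rightward: 7 /b/ transparent; 8 /v/ blocks.
From /m/ at 6 leftward: 5 /e/ → [+nasal]; 4 /a/ → [+nasal]; 3 /b/ transparent; 2 /u/ → [+nasal]; 1 /o/ → [+nasal]; word edge.
From /m/ at 10 rightward: 11 /o/ → [+nasal]; 12 /i/ → [+nasal]; 13 /v/ blocks.
From /m/ at 10 leftward: 9 /u/ → [+nasal]; 8 /v/ blocks.
Targets with no active source: positions 14 15 16 17 18 stay [-nasal].
[+nasal] positions on the surface: 1 2 4 5 6 9 10 11 12.

9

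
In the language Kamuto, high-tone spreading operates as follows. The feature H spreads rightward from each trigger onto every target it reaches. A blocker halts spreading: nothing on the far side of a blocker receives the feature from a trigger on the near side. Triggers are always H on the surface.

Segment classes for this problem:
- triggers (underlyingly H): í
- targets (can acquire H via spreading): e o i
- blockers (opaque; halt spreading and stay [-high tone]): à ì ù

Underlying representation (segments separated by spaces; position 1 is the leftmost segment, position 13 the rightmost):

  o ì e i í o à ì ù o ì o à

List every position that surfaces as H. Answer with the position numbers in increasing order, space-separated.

From /í/ at 5 rightward: 6 /o/ → H; 7 /à/ blocks.
Targets with no active source: positions 1 3 4 10 12 stay [-high tone].

5 6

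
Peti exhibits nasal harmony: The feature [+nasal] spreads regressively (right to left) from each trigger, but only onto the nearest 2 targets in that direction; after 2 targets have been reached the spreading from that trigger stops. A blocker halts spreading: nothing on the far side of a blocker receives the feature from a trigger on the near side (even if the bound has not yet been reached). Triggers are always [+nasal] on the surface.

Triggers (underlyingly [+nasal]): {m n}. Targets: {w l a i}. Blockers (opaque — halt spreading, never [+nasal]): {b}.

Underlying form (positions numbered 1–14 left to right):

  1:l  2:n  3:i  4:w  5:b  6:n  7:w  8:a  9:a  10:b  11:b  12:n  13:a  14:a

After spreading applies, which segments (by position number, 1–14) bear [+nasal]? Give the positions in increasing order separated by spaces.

From /n/ at 2 leftward: 1 /l/ → [+nasal]; word edge.
From /n/ at 6 leftward: 5 /b/ blocks.
From /n/ at 12 leftward: 11 /b/ blocks.
Targets with no active source: positions 3 4 7 8 9 13 14 stay [-nasal].

1 2 6 12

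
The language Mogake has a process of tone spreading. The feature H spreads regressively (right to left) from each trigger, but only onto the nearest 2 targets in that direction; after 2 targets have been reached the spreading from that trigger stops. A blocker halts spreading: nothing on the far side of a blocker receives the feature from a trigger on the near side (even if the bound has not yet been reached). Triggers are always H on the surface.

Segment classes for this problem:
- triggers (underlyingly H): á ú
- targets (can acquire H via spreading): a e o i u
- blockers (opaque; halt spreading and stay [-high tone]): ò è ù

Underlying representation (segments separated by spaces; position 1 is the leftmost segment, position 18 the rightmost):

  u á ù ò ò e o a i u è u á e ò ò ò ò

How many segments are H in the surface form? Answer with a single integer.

From /á/ at 2 leftward: 1 /u/ → H; word edge.
From /á/ at 13 leftward: 12 /u/ → H; 11 /è/ blocks.
Targets with no active source: positions 6 7 8 9 10 14 stay [-high tone].
H positions on the surface: 1 2 12 13.

4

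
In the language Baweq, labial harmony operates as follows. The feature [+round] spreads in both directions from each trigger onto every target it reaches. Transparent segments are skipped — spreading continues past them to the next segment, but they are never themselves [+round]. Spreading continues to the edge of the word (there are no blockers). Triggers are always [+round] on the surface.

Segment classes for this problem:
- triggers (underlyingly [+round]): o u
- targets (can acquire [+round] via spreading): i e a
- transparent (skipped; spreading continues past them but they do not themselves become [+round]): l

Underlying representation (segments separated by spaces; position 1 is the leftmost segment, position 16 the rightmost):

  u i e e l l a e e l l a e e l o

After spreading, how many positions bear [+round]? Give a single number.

11

From /u/ at 1 rightward: 2 /i/ → [+round]; 3 /e/ → [+round]; 4 /e/ → [+round]; 5 /l/ transparent; 6 /l/ transparent; 7 /a/ → [+round]; 8 /e/ → [+round]; 9 /e/ → [+round]; 10 /l/ transparent; 11 /l/ transparent; 12 /a/ → [+round]; 13 /e/ → [+round]; 14 /e/ → [+round]; 15 /l/ transparent; 16 /o/ is itself a trigger — this domain ends here.
From /u/ at 1 leftward: word edge.
From /o/ at 16 rightward: word edge.
From /o/ at 16 leftward: 15 /l/ transparent; 14 /e/ → [+round]; 13 /e/ → [+round]; 12 /a/ → [+round]; 11 /l/ transparent; 10 /l/ transparent; 9 /e/ → [+round]; 8 /e/ → [+round]; 7 /a/ → [+round]; 6 /l/ transparent; 5 /l/ transparent; 4 /e/ → [+round]; 3 /e/ → [+round]; 2 /i/ → [+round]; 1 /u/ is itself a trigger — this domain ends here.
[+round] positions on the surface: 1 2 3 4 7 8 9 12 13 14 16.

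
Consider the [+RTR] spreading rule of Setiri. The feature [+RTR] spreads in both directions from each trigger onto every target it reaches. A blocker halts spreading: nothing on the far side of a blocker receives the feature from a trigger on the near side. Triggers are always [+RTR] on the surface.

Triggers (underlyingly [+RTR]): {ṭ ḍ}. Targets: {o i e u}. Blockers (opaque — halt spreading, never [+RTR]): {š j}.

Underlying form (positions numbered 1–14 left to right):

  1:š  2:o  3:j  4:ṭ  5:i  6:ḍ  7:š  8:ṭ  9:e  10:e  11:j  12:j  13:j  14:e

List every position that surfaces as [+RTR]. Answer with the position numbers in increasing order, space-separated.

From /ṭ/ at 4 rightward: 5 /i/ → [+RTR]; 6 /ḍ/ is itself a trigger — this domain ends here.
From /ṭ/ at 4 leftward: 3 /j/ blocks.
From /ḍ/ at 6 rightward: 7 /š/ blocks.
From /ḍ/ at 6 leftward: 5 /i/ → [+RTR]; 4 /ṭ/ is itself a trigger — this domain ends here.
From /ṭ/ at 8 rightward: 9 /e/ → [+RTR]; 10 /e/ → [+RTR]; 11 /j/ blocks.
From /ṭ/ at 8 leftward: 7 /š/ blocks.
Targets with no active source: positions 2 14 stay [-emphatic].

4 5 6 8 9 10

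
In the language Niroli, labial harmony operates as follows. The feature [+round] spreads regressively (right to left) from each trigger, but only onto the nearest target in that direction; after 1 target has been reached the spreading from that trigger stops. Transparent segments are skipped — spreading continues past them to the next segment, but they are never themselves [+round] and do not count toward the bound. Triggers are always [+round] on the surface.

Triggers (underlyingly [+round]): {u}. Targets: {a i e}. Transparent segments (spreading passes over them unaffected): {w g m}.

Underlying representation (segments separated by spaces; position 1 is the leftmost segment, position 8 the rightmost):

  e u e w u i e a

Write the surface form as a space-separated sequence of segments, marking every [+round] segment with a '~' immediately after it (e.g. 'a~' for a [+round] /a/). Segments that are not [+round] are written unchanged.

From /u/ at 2 leftward: 1 /e/ → [+round]; bound reached.
From /u/ at 5 leftward: 4 /w/ transparent; 3 /e/ → [+round]; bound reached.
Targets with no active source: positions 6 7 8 stay [-round].
[+round] positions on the surface: 1 2 3 5.

e~ u~ e~ w u~ i e a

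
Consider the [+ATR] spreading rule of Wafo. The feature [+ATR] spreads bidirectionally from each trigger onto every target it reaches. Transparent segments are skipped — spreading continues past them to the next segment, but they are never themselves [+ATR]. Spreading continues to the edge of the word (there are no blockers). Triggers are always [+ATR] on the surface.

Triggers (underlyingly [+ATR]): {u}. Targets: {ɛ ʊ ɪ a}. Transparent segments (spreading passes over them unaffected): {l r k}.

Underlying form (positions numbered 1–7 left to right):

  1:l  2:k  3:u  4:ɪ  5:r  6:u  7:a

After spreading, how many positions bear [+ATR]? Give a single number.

4

From /u/ at 3 rightward: 4 /ɪ/ → [+ATR]; 5 /r/ transparent; 6 /u/ is itself a trigger — this domain ends here.
From /u/ at 3 leftward: 2 /k/ transparent; 1 /l/ transparent; word edge.
From /u/ at 6 rightward: 7 /a/ → [+ATR]; word edge.
From /u/ at 6 leftward: 5 /r/ transparent; 4 /ɪ/ → [+ATR]; 3 /u/ is itself a trigger — this domain ends here.
[+ATR] positions on the surface: 3 4 6 7.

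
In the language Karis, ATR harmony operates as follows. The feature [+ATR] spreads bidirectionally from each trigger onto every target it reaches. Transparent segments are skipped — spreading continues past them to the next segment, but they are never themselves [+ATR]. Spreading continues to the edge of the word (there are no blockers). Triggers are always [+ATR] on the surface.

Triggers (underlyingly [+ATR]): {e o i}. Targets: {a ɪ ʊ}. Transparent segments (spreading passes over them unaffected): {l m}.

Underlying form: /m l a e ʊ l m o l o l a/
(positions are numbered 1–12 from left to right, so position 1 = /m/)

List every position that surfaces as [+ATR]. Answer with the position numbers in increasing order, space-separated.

3 4 5 8 10 12

From /e/ at 4 rightward: 5 /ʊ/ → [+ATR]; 6 /l/ transparent; 7 /m/ transparent; 8 /o/ is itself a trigger — this domain ends here.
From /e/ at 4 leftward: 3 /a/ → [+ATR]; 2 /l/ transparent; 1 /m/ transparent; word edge.
From /o/ at 8 rightward: 9 /l/ transparent; 10 /o/ is itself a trigger — this domain ends here.
From /o/ at 8 leftward: 7 /m/ transparent; 6 /l/ transparent; 5 /ʊ/ → [+ATR]; 4 /e/ is itself a trigger — this domain ends here.
From /o/ at 10 rightward: 11 /l/ transparent; 12 /a/ → [+ATR]; word edge.
From /o/ at 10 leftward: 9 /l/ transparent; 8 /o/ is itself a trigger — this domain ends here.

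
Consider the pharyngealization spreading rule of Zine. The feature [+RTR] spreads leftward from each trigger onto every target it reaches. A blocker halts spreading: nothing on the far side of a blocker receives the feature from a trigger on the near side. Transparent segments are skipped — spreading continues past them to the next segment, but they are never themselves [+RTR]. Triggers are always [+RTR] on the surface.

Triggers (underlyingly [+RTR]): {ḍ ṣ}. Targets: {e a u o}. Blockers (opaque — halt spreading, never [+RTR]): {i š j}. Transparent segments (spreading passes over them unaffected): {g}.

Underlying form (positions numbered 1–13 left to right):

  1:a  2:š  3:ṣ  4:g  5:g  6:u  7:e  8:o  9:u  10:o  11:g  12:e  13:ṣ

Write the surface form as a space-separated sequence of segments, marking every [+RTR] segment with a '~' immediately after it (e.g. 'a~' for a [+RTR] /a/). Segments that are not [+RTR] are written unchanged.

From /ṣ/ at 3 leftward: 2 /š/ blocks.
From /ṣ/ at 13 leftward: 12 /e/ → [+RTR]; 11 /g/ transparent; 10 /o/ → [+RTR]; 9 /u/ → [+RTR]; 8 /o/ → [+RTR]; 7 /e/ → [+RTR]; 6 /u/ → [+RTR]; 5 /g/ transparent; 4 /g/ transparent; 3 /ṣ/ is itself a trigger — this domain ends here.
Target with no active source: position 1 stays [-emphatic].
[+RTR] positions on the surface: 3 6 7 8 9 10 12 13.

a š ṣ~ g g u~ e~ o~ u~ o~ g e~ ṣ~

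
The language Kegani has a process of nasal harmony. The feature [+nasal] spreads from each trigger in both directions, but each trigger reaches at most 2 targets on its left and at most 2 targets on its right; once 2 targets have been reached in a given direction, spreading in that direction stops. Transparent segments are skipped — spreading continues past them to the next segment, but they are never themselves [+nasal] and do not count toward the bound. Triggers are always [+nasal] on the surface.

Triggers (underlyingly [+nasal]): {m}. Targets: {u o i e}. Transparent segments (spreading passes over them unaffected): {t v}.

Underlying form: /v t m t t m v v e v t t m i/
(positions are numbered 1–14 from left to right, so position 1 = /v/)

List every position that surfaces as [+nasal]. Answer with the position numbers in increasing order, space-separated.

From /m/ at 3 rightward: 4 /t/ transparent; 5 /t/ transparent; 6 /m/ is itself a trigger — this domain ends here.
From /m/ at 3 leftward: 2 /t/ transparent; 1 /v/ transparent; word edge.
From /m/ at 6 rightward: 7 /v/ transparent; 8 /v/ transparent; 9 /e/ → [+nasal]; 10 /v/ transparent; 11 /t/ transparent; 12 /t/ transparent; 13 /m/ is itself a trigger — this domain ends here.
From /m/ at 6 leftward: 5 /t/ transparent; 4 /t/ transparent; 3 /m/ is itself a trigger — this domain ends here.
From /m/ at 13 rightward: 14 /i/ → [+nasal]; word edge.
From /m/ at 13 leftward: 12 /t/ transparent; 11 /t/ transparent; 10 /v/ transparent; 9 /e/ → [+nasal]; 8 /v/ transparent; 7 /v/ transparent; 6 /m/ is itself a trigger — this domain ends here.

3 6 9 13 14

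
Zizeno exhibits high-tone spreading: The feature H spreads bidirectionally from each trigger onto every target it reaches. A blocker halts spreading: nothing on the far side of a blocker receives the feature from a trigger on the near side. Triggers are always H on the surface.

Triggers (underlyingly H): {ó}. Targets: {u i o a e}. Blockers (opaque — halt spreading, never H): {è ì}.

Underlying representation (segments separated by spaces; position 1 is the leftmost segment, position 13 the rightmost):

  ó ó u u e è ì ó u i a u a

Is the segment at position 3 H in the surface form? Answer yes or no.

yes

From /ó/ at 1 rightward: 2 /ó/ is itself a trigger — this domain ends here.
From /ó/ at 1 leftward: word edge.
From /ó/ at 2 rightward: 3 /u/ → H; 4 /u/ → H; 5 /e/ → H; 6 /è/ blocks.
From /ó/ at 2 leftward: 1 /ó/ is itself a trigger — this domain ends here.
From /ó/ at 8 rightward: 9 /u/ → H; 10 /i/ → H; 11 /a/ → H; 12 /u/ → H; 13 /a/ → H; word edge.
From /ó/ at 8 leftward: 7 /ì/ blocks.
H positions on the surface: 1 2 3 4 5 8 9 10 11 12 13.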